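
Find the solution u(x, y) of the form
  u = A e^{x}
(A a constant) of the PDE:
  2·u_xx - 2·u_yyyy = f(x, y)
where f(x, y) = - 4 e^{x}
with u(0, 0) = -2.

Substitute the ansatz u = A e^{x} into the left-hand side.
Derivatives of the ansatz:
  u_xx = A e^{x}
  u_yyyy = 0
Term by term:
  2·u_xx = 2 A e^{x}
  -2·u_yyyy = 0
So the left-hand side equals
  2 A e^{x}
This must equal f(x, y) = - 4 e^{x} identically.
Matching coefficients of the independent functions:
  [e^{x}]:  2 A = -4
Solving: A = -2.
Check against the point condition:
  u(0, 0) = -2  ⟹  A = -2  ✓
Hence u(x, y) = - 2 e^{x}.

Answer: u(x, y) = - 2 e^{x}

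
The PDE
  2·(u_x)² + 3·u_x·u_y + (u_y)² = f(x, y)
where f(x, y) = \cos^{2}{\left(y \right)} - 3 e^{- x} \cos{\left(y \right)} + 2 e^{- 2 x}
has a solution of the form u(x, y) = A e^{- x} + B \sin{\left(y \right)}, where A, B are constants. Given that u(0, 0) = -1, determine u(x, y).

Answer: u(x, y) = - \sin{\left(y \right)} - e^{- x}

Derivation:
Substitute the ansatz u = A e^{- x} + B \sin{\left(y \right)} into the left-hand side.
Derivatives of the ansatz:
  u_x = - A e^{- x}
  u_y = B \cos{\left(y \right)}
Term by term:
  2·(u_x)² = 2 A^{2} e^{- 2 x}
  3·u_x·u_y = - 3 A B e^{- x} \cos{\left(y \right)}
  (u_y)² = B^{2} \cos^{2}{\left(y \right)}
So the left-hand side equals
  2 A^{2} e^{- 2 x} - 3 A B e^{- x} \cos{\left(y \right)} + B^{2} \cos^{2}{\left(y \right)}
This must equal f(x, y) = \cos^{2}{\left(y \right)} - 3 e^{- x} \cos{\left(y \right)} + 2 e^{- 2 x} identically.
Matching coefficients of the independent functions:
  [e^{- x} \cos{\left(y \right)}]:  - 3 A B = -3
  [e^{- 2 x}]:  2 A^{2} = 2
  [\cos^{2}{\left(y \right)}]:  B^{2} = 1
These equations allow (A, B) = (-1, -1) or (1, 1).
Impose the point condition(s):
  u(0, 0) = -1  ⟹  A = -1
Only A = -1, B = -1 satisfies everything.
Hence u(x, y) = - \sin{\left(y \right)} - e^{- x}.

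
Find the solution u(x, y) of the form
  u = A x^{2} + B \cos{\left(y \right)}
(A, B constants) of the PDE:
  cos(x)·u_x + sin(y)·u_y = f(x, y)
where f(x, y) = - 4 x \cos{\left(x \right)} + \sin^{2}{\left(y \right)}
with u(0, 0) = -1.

Substitute the ansatz u = A x^{2} + B \cos{\left(y \right)} into the left-hand side.
Derivatives of the ansatz:
  u_x = 2 A x
  u_y = - B \sin{\left(y \right)}
Term by term:
  cos(x)·u_x = 2 A x \cos{\left(x \right)}
  sin(y)·u_y = - B \sin^{2}{\left(y \right)}
So the left-hand side equals
  2 A x \cos{\left(x \right)} - B \sin^{2}{\left(y \right)}
This must equal f(x, y) = - 4 x \cos{\left(x \right)} + \sin^{2}{\left(y \right)} identically.
Matching coefficients of the independent functions:
  [x \cos{\left(x \right)}]:  2 A = -4
  [\sin^{2}{\left(y \right)}]:  - B = 1
Solving: A = -2, B = -1.
Check against the point condition:
  u(0, 0) = -1  ⟹  B = -1  ✓
Hence u(x, y) = - 2 x^{2} - \cos{\left(y \right)}.

Answer: u(x, y) = - 2 x^{2} - \cos{\left(y \right)}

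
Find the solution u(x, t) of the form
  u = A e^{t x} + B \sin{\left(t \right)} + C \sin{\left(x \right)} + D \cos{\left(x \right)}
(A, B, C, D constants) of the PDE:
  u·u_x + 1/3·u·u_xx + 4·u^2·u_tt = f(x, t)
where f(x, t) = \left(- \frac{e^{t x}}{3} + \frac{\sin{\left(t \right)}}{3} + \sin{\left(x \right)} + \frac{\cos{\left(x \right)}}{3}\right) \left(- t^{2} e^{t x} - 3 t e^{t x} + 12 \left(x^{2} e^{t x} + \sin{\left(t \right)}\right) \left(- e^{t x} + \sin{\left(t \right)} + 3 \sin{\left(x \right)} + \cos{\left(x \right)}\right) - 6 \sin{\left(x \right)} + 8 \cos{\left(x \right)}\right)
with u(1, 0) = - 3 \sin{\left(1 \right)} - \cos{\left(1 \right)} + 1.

Substitute the ansatz u = A e^{t x} + B \sin{\left(t \right)} + C \sin{\left(x \right)} + D \cos{\left(x \right)} into the left-hand side.
Derivatives of the ansatz:
  u_x = A t e^{t x} + C \cos{\left(x \right)} - D \sin{\left(x \right)}
  u_xx = A t^{2} e^{t x} - C \sin{\left(x \right)} - D \cos{\left(x \right)}
  u_tt = A x^{2} e^{t x} - B \sin{\left(t \right)}
Term by term:
  u·u_x = A^{2} t e^{2 t x} + A B t e^{t x} \sin{\left(t \right)} + A C t e^{t x} \sin{\left(x \right)} + A C e^{t x} \cos{\left(x \right)} + A D t e^{t x} \cos{\left(x \right)} - A D e^{t x} \sin{\left(x \right)} + B C \sin{\left(t \right)} \cos{\left(x \right)} - B D \sin{\left(t \right)} \sin{\left(x \right)} + C^{2} \sin{\left(x \right)} \cos{\left(x \right)} - C D \sin^{2}{\left(x \right)} + C D \cos^{2}{\left(x \right)} - D^{2} \sin{\left(x \right)} \cos{\left(x \right)}
  1/3·u·u_xx = \frac{A^{2} t^{2} e^{2 t x}}{3} + \frac{A B t^{2} e^{t x} \sin{\left(t \right)}}{3} + \frac{A C t^{2} e^{t x} \sin{\left(x \right)}}{3} - \frac{A C e^{t x} \sin{\left(x \right)}}{3} + \frac{A D t^{2} e^{t x} \cos{\left(x \right)}}{3} - \frac{A D e^{t x} \cos{\left(x \right)}}{3} - \frac{B C \sin{\left(t \right)} \sin{\left(x \right)}}{3} - \frac{B D \sin{\left(t \right)} \cos{\left(x \right)}}{3} - \frac{C^{2} \sin^{2}{\left(x \right)}}{3} - \frac{2 C D \sin{\left(x \right)} \cos{\left(x \right)}}{3} - \frac{D^{2} \cos^{2}{\left(x \right)}}{3}
  4·u^2·u_tt = 4 A^{3} x^{2} e^{3 t x} + 8 A^{2} B x^{2} e^{2 t x} \sin{\left(t \right)} - 4 A^{2} B e^{2 t x} \sin{\left(t \right)} + 8 A^{2} C x^{2} e^{2 t x} \sin{\left(x \right)} + 8 A^{2} D x^{2} e^{2 t x} \cos{\left(x \right)} + 4 A B^{2} x^{2} e^{t x} \sin^{2}{\left(t \right)} - 8 A B^{2} e^{t x} \sin^{2}{\left(t \right)} + 8 A B C x^{2} e^{t x} \sin{\left(t \right)} \sin{\left(x \right)} - 8 A B C e^{t x} \sin{\left(t \right)} \sin{\left(x \right)} + 8 A B D x^{2} e^{t x} \sin{\left(t \right)} \cos{\left(x \right)} - 8 A B D e^{t x} \sin{\left(t \right)} \cos{\left(x \right)} + 4 A C^{2} x^{2} e^{t x} \sin^{2}{\left(x \right)} + 8 A C D x^{2} e^{t x} \sin{\left(x \right)} \cos{\left(x \right)} + 4 A D^{2} x^{2} e^{t x} \cos^{2}{\left(x \right)} - 4 B^{3} \sin^{3}{\left(t \right)} - 8 B^{2} C \sin^{2}{\left(t \right)} \sin{\left(x \right)} - 8 B^{2} D \sin^{2}{\left(t \right)} \cos{\left(x \right)} - 4 B C^{2} \sin{\left(t \right)} \sin^{2}{\left(x \right)} - 8 B C D \sin{\left(t \right)} \sin{\left(x \right)} \cos{\left(x \right)} - 4 B D^{2} \sin{\left(t \right)} \cos^{2}{\left(x \right)}
Sum these and collect like terms in the independent variables.
This must equal f(x, t) identically; expanded, f = \frac{t^{2} e^{2 t x}}{3} - \frac{t^{2} e^{t x} \sin{\left(t \right)}}{3} - t^{2} e^{t x} \sin{\left(x \right)} - \frac{t^{2} e^{t x} \cos{\left(x \right)}}{3} + t e^{2 t x} - t e^{t x} \sin{\left(t \right)} - 3 t e^{t x} \sin{\left(x \right)} - t e^{t x} \cos{\left(x \right)} + 4 x^{2} e^{3 t x} - 8 x^{2} e^{2 t x} \sin{\left(t \right)} - 24 x^{2} e^{2 t x} \sin{\left(x \right)} - 8 x^{2} e^{2 t x} \cos{\left(x \right)} + 4 x^{2} e^{t x} \sin^{2}{\left(t \right)} + 24 x^{2} e^{t x} \sin{\left(t \right)} \sin{\left(x \right)} + 8 x^{2} e^{t x} \sin{\left(t \right)} \cos{\left(x \right)} + 36 x^{2} e^{t x} \sin^{2}{\left(x \right)} + 24 x^{2} e^{t x} \sin{\left(x \right)} \cos{\left(x \right)} + 4 x^{2} e^{t x} \cos^{2}{\left(x \right)} + 4 e^{2 t x} \sin{\left(t \right)} - 8 e^{t x} \sin^{2}{\left(t \right)} - 24 e^{t x} \sin{\left(t \right)} \sin{\left(x \right)} - 8 e^{t x} \sin{\left(t \right)} \cos{\left(x \right)} + 2 e^{t x} \sin{\left(x \right)} - \frac{8 e^{t x} \cos{\left(x \right)}}{3} + 4 \sin^{3}{\left(t \right)} + 24 \sin^{2}{\left(t \right)} \sin{\left(x \right)} + 8 \sin^{2}{\left(t \right)} \cos{\left(x \right)} + 36 \sin{\left(t \right)} \sin^{2}{\left(x \right)} + 24 \sin{\left(t \right)} \sin{\left(x \right)} \cos{\left(x \right)} - 2 \sin{\left(t \right)} \sin{\left(x \right)} + 4 \sin{\left(t \right)} \cos^{2}{\left(x \right)} + \frac{8 \sin{\left(t \right)} \cos{\left(x \right)}}{3} - 6 \sin^{2}{\left(x \right)} + 6 \sin{\left(x \right)} \cos{\left(x \right)} + \frac{8 \cos^{2}{\left(x \right)}}{3}.
Matching coefficients of the independent functions:
(each divided by its leading coefficient; functions giving the same equation are listed together)
  [t e^{2 t x}, t^{2} e^{2 t x}]:  A^{2} - 1 = 0
  [x^{2} e^{3 t x}]:  A^{3} - 1 = 0
  [e^{t x} \sin^{2}{\left(t \right)}, x^{2} e^{t x} \sin^{2}{\left(t \right)}]:  A B^{2} - 1 = 0
  [e^{t x} \sin{\left(x \right)}]:  A C + 3 A D + 6 = 0
  [e^{t x} \cos{\left(x \right)}]:  A C - \frac{A D}{3} + \frac{8}{3} = 0
  [e^{2 t x} \sin{\left(t \right)}, x^{2} e^{2 t x} \sin{\left(t \right)}]:  A^{2} B + 1 = 0
  [\sin{\left(t \right)} \sin{\left(x \right)}]:  B C + 3 B D - 6 = 0
  [\sin{\left(t \right)} \sin^{2}{\left(x \right)}]:  B C^{2} + 9 = 0
  [\sin{\left(t \right)} \cos{\left(x \right)}]:  B C - \frac{B D}{3} - \frac{8}{3} = 0
  [\sin{\left(t \right)} \cos^{2}{\left(x \right)}]:  B D^{2} + 1 = 0
  [\sin^{2}{\left(t \right)} \sin{\left(x \right)}]:  B^{2} C + 3 = 0
  [\sin^{2}{\left(t \right)} \cos{\left(x \right)}]:  B^{2} D + 1 = 0
  [\sin{\left(x \right)} \cos{\left(x \right)}]:  C^{2} - \frac{2 C D}{3} - D^{2} - 6 = 0
  [t e^{t x} \sin{\left(t \right)}, t^{2} e^{t x} \sin{\left(t \right)}]:  A B + 1 = 0
  [t e^{t x} \sin{\left(x \right)}, t^{2} e^{t x} \sin{\left(x \right)}]:  A C + 3 = 0
  [t e^{t x} \cos{\left(x \right)}, t^{2} e^{t x} \cos{\left(x \right)}]:  A D + 1 = 0
  [x^{2} e^{t x} \sin^{2}{\left(x \right)}]:  A C^{2} - 9 = 0
  [x^{2} e^{t x} \cos^{2}{\left(x \right)}]:  A D^{2} - 1 = 0
  [x^{2} e^{2 t x} \sin{\left(x \right)}]:  A^{2} C + 3 = 0
  [x^{2} e^{2 t x} \cos{\left(x \right)}]:  A^{2} D + 1 = 0
  [e^{t x} \sin{\left(t \right)} \sin{\left(x \right)}, x^{2} e^{t x} \sin{\left(t \right)} \sin{\left(x \right)}]:  A B C - 3 = 0
  [e^{t x} \sin{\left(t \right)} \cos{\left(x \right)}, x^{2} e^{t x} \sin{\left(t \right)} \cos{\left(x \right)}]:  A B D - 1 = 0
  [\sin{\left(t \right)} \sin{\left(x \right)} \cos{\left(x \right)}]:  B C D + 3 = 0
  [x^{2} e^{t x} \sin{\left(x \right)} \cos{\left(x \right)}]:  A C D - 3 = 0
  [\sin^{3}{\left(t \right)}]:  B^{3} + 1 = 0
  [\sin^{2}{\left(x \right)}]:  C^{2} + 3 C D - 18 = 0
  [\cos^{2}{\left(x \right)}]:  C D - \frac{D^{2}}{3} - \frac{8}{3} = 0
Solving: A = 1, B = -1, C = -3, D = -1.
Check against the point condition:
  u(1, 0) = - 3 \sin{\left(1 \right)} - \cos{\left(1 \right)} + 1  ⟹  A + C \sin{\left(1 \right)} + D \cos{\left(1 \right)} = - 3 \sin{\left(1 \right)} - \cos{\left(1 \right)} + 1  ✓
Hence u(x, t) = e^{t x} - \sin{\left(t \right)} - 3 \sin{\left(x \right)} - \cos{\left(x \right)}.

Answer: u(x, t) = e^{t x} - \sin{\left(t \right)} - 3 \sin{\left(x \right)} - \cos{\left(x \right)}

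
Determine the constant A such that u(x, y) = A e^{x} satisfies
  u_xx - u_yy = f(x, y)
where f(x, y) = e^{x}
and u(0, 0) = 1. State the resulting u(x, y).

Substitute the ansatz u = A e^{x} into the left-hand side.
Derivatives of the ansatz:
  u_xx = A e^{x}
  u_yy = 0
Term by term:
  u_xx = A e^{x}
  -u_yy = 0
So the left-hand side equals
  A e^{x}
This must equal f(x, y) = e^{x} identically.
Matching coefficients of the independent functions:
  [e^{x}]:  A = 1
Solving: A = 1.
Check against the point condition:
  u(0, 0) = 1  ⟹  A = 1  ✓
Hence u(x, y) = e^{x}.

Answer: u(x, y) = e^{x}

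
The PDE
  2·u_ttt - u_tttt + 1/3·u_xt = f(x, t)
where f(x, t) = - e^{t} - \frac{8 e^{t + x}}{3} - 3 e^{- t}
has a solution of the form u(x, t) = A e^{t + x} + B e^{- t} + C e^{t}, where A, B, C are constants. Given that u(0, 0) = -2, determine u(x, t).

Substitute the ansatz u = A e^{t + x} + B e^{- t} + C e^{t} into the left-hand side.
Derivatives of the ansatz:
  u_ttt = A e^{t} e^{x} - B e^{- t} + C e^{t}
  u_tttt = A e^{t} e^{x} + B e^{- t} + C e^{t}
  u_xt = A e^{t} e^{x}
Term by term:
  2·u_ttt = 2 A e^{t} e^{x} - 2 B e^{- t} + 2 C e^{t}
  -u_tttt = - A e^{t} e^{x} - B e^{- t} - C e^{t}
  1/3·u_xt = \frac{A e^{t} e^{x}}{3}
So the left-hand side equals
  \frac{4 A e^{t} e^{x}}{3} - 3 B e^{- t} + C e^{t}
This must equal f(x, t) identically; expanded, f = - \frac{8 e^{t} e^{x}}{3} - e^{t} - 3 e^{- t}.
Matching coefficients of the independent functions:
  [e^{t} e^{x}]:  \frac{4 A}{3} = - \frac{8}{3}
  [e^{- t}]:  - 3 B = -3
  [e^{t}]:  C = -1
Solving: A = -2, B = 1, C = -1.
Check against the point condition:
  u(0, 0) = -2  ⟹  A + B + C = -2  ✓
Hence u(x, t) = - e^{t} - 2 e^{t + x} + e^{- t}.

Answer: u(x, t) = - e^{t} - 2 e^{t + x} + e^{- t}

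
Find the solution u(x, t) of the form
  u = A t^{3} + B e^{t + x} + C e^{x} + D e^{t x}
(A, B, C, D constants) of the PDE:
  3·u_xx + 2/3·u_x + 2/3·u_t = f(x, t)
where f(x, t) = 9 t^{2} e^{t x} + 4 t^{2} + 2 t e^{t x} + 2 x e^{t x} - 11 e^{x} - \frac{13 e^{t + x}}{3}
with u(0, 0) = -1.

Substitute the ansatz u = A t^{3} + B e^{t + x} + C e^{x} + D e^{t x} into the left-hand side.
Derivatives of the ansatz:
  u_xx = B e^{t} e^{x} + C e^{x} + D t^{2} e^{t x}
  u_x = B e^{t} e^{x} + C e^{x} + D t e^{t x}
  u_t = 3 A t^{2} + B e^{t} e^{x} + D x e^{t x}
Term by term:
  3·u_xx = 3 B e^{t} e^{x} + 3 C e^{x} + 3 D t^{2} e^{t x}
  2/3·u_x = \frac{2 B e^{t} e^{x}}{3} + \frac{2 C e^{x}}{3} + \frac{2 D t e^{t x}}{3}
  2/3·u_t = 2 A t^{2} + \frac{2 B e^{t} e^{x}}{3} + \frac{2 D x e^{t x}}{3}
So the left-hand side equals
  2 A t^{2} + \frac{13 B e^{t} e^{x}}{3} + \frac{11 C e^{x}}{3} + 3 D t^{2} e^{t x} + \frac{2 D t e^{t x}}{3} + \frac{2 D x e^{t x}}{3}
This must equal f(x, t) identically; expanded, f = 9 t^{2} e^{t x} + 4 t^{2} + 2 t e^{t x} + 2 x e^{t x} - \frac{13 e^{t} e^{x}}{3} - 11 e^{x}.
Matching coefficients of the independent functions:
  [t^{2}]:  2 A = 4
  [t e^{t x}, x e^{t x}]:  \frac{2 D}{3} = 2
  [t^{2} e^{t x}]:  3 D = 9
  [e^{t} e^{x}]:  \frac{13 B}{3} = - \frac{13}{3}
  [e^{x}]:  \frac{11 C}{3} = -11
Solving: A = 2, B = -1, C = -3, D = 3.
Check against the point condition:
  u(0, 0) = -1  ⟹  B + C + D = -1  ✓
Hence u(x, t) = 2 t^{3} - 3 e^{x} + 3 e^{t x} - e^{t + x}.

Answer: u(x, t) = 2 t^{3} - 3 e^{x} + 3 e^{t x} - e^{t + x}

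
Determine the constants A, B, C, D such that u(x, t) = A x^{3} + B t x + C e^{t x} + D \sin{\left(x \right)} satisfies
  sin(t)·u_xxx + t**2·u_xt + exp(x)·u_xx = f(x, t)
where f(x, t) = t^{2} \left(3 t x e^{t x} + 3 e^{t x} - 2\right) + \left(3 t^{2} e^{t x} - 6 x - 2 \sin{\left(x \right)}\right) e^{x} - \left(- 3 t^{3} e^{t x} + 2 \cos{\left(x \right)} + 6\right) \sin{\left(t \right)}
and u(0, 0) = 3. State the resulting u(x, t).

Answer: u(x, t) = - 2 t x - x^{3} + 3 e^{t x} + 2 \sin{\left(x \right)}

Derivation:
Substitute the ansatz u = A x^{3} + B t x + C e^{t x} + D \sin{\left(x \right)} into the left-hand side.
Derivatives of the ansatz:
  u_xxx = 6 A + C t^{3} e^{t x} - D \cos{\left(x \right)}
  u_xt = B + C t x e^{t x} + C e^{t x}
  u_xx = 6 A x + C t^{2} e^{t x} - D \sin{\left(x \right)}
Term by term:
  sin(t)·u_xxx = 6 A \sin{\left(t \right)} + C t^{3} e^{t x} \sin{\left(t \right)} - D \sin{\left(t \right)} \cos{\left(x \right)}
  t**2·u_xt = B t^{2} + C t^{3} x e^{t x} + C t^{2} e^{t x}
  exp(x)·u_xx = 6 A x e^{x} + C t^{2} e^{x} e^{t x} - D e^{x} \sin{\left(x \right)}
So the left-hand side equals
  6 A x e^{x} + 6 A \sin{\left(t \right)} + B t^{2} + C t^{3} x e^{t x} + C t^{3} e^{t x} \sin{\left(t \right)} + C t^{2} e^{x} e^{t x} + C t^{2} e^{t x} - D e^{x} \sin{\left(x \right)} - D \sin{\left(t \right)} \cos{\left(x \right)}
This must equal f(x, t) identically; expanded, f = 3 t^{3} x e^{t x} + 3 t^{3} e^{t x} \sin{\left(t \right)} + 3 t^{2} e^{x} e^{t x} + 3 t^{2} e^{t x} - 2 t^{2} - 6 x e^{x} - 2 e^{x} \sin{\left(x \right)} - 2 \sin{\left(t \right)} \cos{\left(x \right)} - 6 \sin{\left(t \right)}.
Matching coefficients of the independent functions:
  [t^{2}]:  B = -2
  [t^{2} e^{t x}, t^{2} e^{x} e^{t x}, t^{3} x e^{t x}, t^{3} e^{t x} \sin{\left(t \right)}]:  C = 3
  [x e^{x}, \sin{\left(t \right)}]:  6 A = -6
  [e^{x} \sin{\left(x \right)}, \sin{\left(t \right)} \cos{\left(x \right)}]:  - D = -2
Solving: A = -1, B = -2, C = 3, D = 2.
Check against the point condition:
  u(0, 0) = 3  ⟹  C = 3  ✓
Hence u(x, t) = - 2 t x - x^{3} + 3 e^{t x} + 2 \sin{\left(x \right)}.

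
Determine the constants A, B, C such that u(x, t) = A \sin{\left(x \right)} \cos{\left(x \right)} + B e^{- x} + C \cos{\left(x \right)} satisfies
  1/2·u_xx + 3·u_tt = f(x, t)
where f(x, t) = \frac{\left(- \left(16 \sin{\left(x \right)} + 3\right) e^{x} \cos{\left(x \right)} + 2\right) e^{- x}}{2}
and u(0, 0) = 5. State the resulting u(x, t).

Answer: u(x, t) = 4 \sin{\left(x \right)} \cos{\left(x \right)} + 3 \cos{\left(x \right)} + 2 e^{- x}

Derivation:
Substitute the ansatz u = A \sin{\left(x \right)} \cos{\left(x \right)} + B e^{- x} + C \cos{\left(x \right)} into the left-hand side.
Derivatives of the ansatz:
  u_xx = - 4 A \sin{\left(x \right)} \cos{\left(x \right)} + B e^{- x} - C \cos{\left(x \right)}
  u_tt = 0
Term by term:
  1/2·u_xx = - 2 A \sin{\left(x \right)} \cos{\left(x \right)} + \frac{B e^{- x}}{2} - \frac{C \cos{\left(x \right)}}{2}
  3·u_tt = 0
So the left-hand side equals
  - 2 A \sin{\left(x \right)} \cos{\left(x \right)} + \frac{B e^{- x}}{2} - \frac{C \cos{\left(x \right)}}{2}
This must equal f(x, t) identically; expanded, f = - 8 \sin{\left(x \right)} \cos{\left(x \right)} - \frac{3 \cos{\left(x \right)}}{2} + e^{- x}.
Matching coefficients of the independent functions:
  [\sin{\left(x \right)} \cos{\left(x \right)}]:  - 2 A = -8
  [e^{- x}]:  \frac{B}{2} = 1
  [\cos{\left(x \right)}]:  - \frac{C}{2} = - \frac{3}{2}
Solving: A = 4, B = 2, C = 3.
Check against the point condition:
  u(0, 0) = 5  ⟹  B + C = 5  ✓
Hence u(x, t) = 4 \sin{\left(x \right)} \cos{\left(x \right)} + 3 \cos{\left(x \right)} + 2 e^{- x}.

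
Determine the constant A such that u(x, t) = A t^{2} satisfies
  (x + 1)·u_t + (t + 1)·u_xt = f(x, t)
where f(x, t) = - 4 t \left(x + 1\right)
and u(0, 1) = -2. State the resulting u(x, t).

Answer: u(x, t) = - 2 t^{2}

Derivation:
Substitute the ansatz u = A t^{2} into the left-hand side.
Derivatives of the ansatz:
  u_t = 2 A t
  u_xt = 0
Term by term:
  (x + 1)·u_t = 2 A t x + 2 A t
  (t + 1)·u_xt = 0
So the left-hand side equals
  2 A t x + 2 A t
This must equal f(x, t) = - 4 t \left(x + 1\right) identically.
Matching coefficients of the independent functions:
  [t, t x]:  2 A = -4
Solving: A = -2.
Check against the point condition:
  u(0, 1) = -2  ⟹  A = -2  ✓
Hence u(x, t) = - 2 t^{2}.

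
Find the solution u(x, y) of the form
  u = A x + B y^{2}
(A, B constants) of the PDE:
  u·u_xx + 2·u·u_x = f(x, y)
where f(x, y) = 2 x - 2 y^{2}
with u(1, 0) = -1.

Substitute the ansatz u = A x + B y^{2} into the left-hand side.
Derivatives of the ansatz:
  u_xx = 0
  u_x = A
Term by term:
  u·u_xx = 0
  2·u·u_x = 2 A^{2} x + 2 A B y^{2}
So the left-hand side equals
  2 A^{2} x + 2 A B y^{2}
This must equal f(x, y) = 2 x - 2 y^{2} identically.
Matching coefficients of the independent functions:
  [x]:  2 A^{2} = 2
  [y^{2}]:  2 A B = -2
These equations allow (A, B) = (-1, 1) or (1, -1).
Impose the point condition(s):
  u(1, 0) = -1  ⟹  A = -1
Only A = -1, B = 1 satisfies everything.
Hence u(x, y) = - x + y^{2}.

Answer: u(x, y) = - x + y^{2}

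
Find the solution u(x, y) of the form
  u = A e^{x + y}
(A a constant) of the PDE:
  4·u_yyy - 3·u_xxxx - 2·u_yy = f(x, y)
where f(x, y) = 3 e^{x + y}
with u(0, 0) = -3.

Answer: u(x, y) = - 3 e^{x + y}

Derivation:
Substitute the ansatz u = A e^{x + y} into the left-hand side.
Derivatives of the ansatz:
  u_yyy = A e^{x} e^{y}
  u_xxxx = A e^{x} e^{y}
  u_yy = A e^{x} e^{y}
Term by term:
  4·u_yyy = 4 A e^{x} e^{y}
  -3·u_xxxx = - 3 A e^{x} e^{y}
  -2·u_yy = - 2 A e^{x} e^{y}
So the left-hand side equals
  - A e^{x} e^{y}
This must equal f(x, y) identically; expanded, f = 3 e^{x} e^{y}.
Matching coefficients of the independent functions:
  [e^{x} e^{y}]:  - A = 3
Solving: A = -3.
Check against the point condition:
  u(0, 0) = -3  ⟹  A = -3  ✓
Hence u(x, y) = - 3 e^{x + y}.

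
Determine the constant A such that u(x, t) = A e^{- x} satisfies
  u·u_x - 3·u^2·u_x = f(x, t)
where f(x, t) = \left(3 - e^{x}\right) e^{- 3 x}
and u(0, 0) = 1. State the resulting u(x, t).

Answer: u(x, t) = e^{- x}

Derivation:
Substitute the ansatz u = A e^{- x} into the left-hand side.
Derivatives of the ansatz:
  u_x = - A e^{- x}
Term by term:
  u·u_x = - A^{2} e^{- 2 x}
  -3·u^2·u_x = 3 A^{3} e^{- 3 x}
So the left-hand side equals
  3 A^{3} e^{- 3 x} - A^{2} e^{- 2 x}
This must equal f(x, t) identically; expanded, f = - e^{- 2 x} + 3 e^{- 3 x}.
Matching coefficients of the independent functions:
  [e^{- 3 x}]:  3 A^{3} = 3
  [e^{- 2 x}]:  - A^{2} = -1
Solving: A = 1.
Check against the point condition:
  u(0, 0) = 1  ⟹  A = 1  ✓
Hence u(x, t) = e^{- x}.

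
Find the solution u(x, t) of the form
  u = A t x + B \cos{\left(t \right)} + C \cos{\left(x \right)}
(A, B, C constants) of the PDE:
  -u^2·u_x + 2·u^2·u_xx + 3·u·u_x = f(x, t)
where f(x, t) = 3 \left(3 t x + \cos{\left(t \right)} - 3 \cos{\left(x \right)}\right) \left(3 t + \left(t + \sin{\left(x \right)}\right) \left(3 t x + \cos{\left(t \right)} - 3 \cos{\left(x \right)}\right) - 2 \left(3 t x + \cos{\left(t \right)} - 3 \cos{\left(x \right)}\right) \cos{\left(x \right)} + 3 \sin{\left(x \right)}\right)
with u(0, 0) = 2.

Substitute the ansatz u = A t x + B \cos{\left(t \right)} + C \cos{\left(x \right)} into the left-hand side.
Derivatives of the ansatz:
  u_x = A t - C \sin{\left(x \right)}
  u_xx = - C \cos{\left(x \right)}
Term by term:
  -u^2·u_x = - A^{3} t^{3} x^{2} - 2 A^{2} B t^{2} x \cos{\left(t \right)} + A^{2} C t^{2} x^{2} \sin{\left(x \right)} - 2 A^{2} C t^{2} x \cos{\left(x \right)} - A B^{2} t \cos^{2}{\left(t \right)} + 2 A B C t x \sin{\left(x \right)} \cos{\left(t \right)} - 2 A B C t \cos{\left(t \right)} \cos{\left(x \right)} + 2 A C^{2} t x \sin{\left(x \right)} \cos{\left(x \right)} - A C^{2} t \cos^{2}{\left(x \right)} + B^{2} C \sin{\left(x \right)} \cos^{2}{\left(t \right)} + 2 B C^{2} \sin{\left(x \right)} \cos{\left(t \right)} \cos{\left(x \right)} + C^{3} \sin{\left(x \right)} \cos^{2}{\left(x \right)}
  2·u^2·u_xx = - 2 A^{2} C t^{2} x^{2} \cos{\left(x \right)} - 4 A B C t x \cos{\left(t \right)} \cos{\left(x \right)} - 4 A C^{2} t x \cos^{2}{\left(x \right)} - 2 B^{2} C \cos^{2}{\left(t \right)} \cos{\left(x \right)} - 4 B C^{2} \cos{\left(t \right)} \cos^{2}{\left(x \right)} - 2 C^{3} \cos^{3}{\left(x \right)}
  3·u·u_x = 3 A^{2} t^{2} x + 3 A B t \cos{\left(t \right)} - 3 A C t x \sin{\left(x \right)} + 3 A C t \cos{\left(x \right)} - 3 B C \sin{\left(x \right)} \cos{\left(t \right)} - 3 C^{2} \sin{\left(x \right)} \cos{\left(x \right)}
So the left-hand side equals
  - A^{3} t^{3} x^{2} - 2 A^{2} B t^{2} x \cos{\left(t \right)} + A^{2} C t^{2} x^{2} \sin{\left(x \right)} - 2 A^{2} C t^{2} x^{2} \cos{\left(x \right)} - 2 A^{2} C t^{2} x \cos{\left(x \right)} + 3 A^{2} t^{2} x - A B^{2} t \cos^{2}{\left(t \right)} + 2 A B C t x \sin{\left(x \right)} \cos{\left(t \right)} - 4 A B C t x \cos{\left(t \right)} \cos{\left(x \right)} - 2 A B C t \cos{\left(t \right)} \cos{\left(x \right)} + 3 A B t \cos{\left(t \right)} + 2 A C^{2} t x \sin{\left(x \right)} \cos{\left(x \right)} - 4 A C^{2} t x \cos^{2}{\left(x \right)} - A C^{2} t \cos^{2}{\left(x \right)} - 3 A C t x \sin{\left(x \right)} + 3 A C t \cos{\left(x \right)} + B^{2} C \sin{\left(x \right)} \cos^{2}{\left(t \right)} - 2 B^{2} C \cos^{2}{\left(t \right)} \cos{\left(x \right)} + 2 B C^{2} \sin{\left(x \right)} \cos{\left(t \right)} \cos{\left(x \right)} - 4 B C^{2} \cos{\left(t \right)} \cos^{2}{\left(x \right)} - 3 B C \sin{\left(x \right)} \cos{\left(t \right)} + C^{3} \sin{\left(x \right)} \cos^{2}{\left(x \right)} - 2 C^{3} \cos^{3}{\left(x \right)} - 3 C^{2} \sin{\left(x \right)} \cos{\left(x \right)}
This must equal f(x, t) identically; expanded, f = 27 t^{3} x^{2} + 27 t^{2} x^{2} \sin{\left(x \right)} - 54 t^{2} x^{2} \cos{\left(x \right)} + 18 t^{2} x \cos{\left(t \right)} - 54 t^{2} x \cos{\left(x \right)} + 27 t^{2} x + 18 t x \sin{\left(x \right)} \cos{\left(t \right)} - 54 t x \sin{\left(x \right)} \cos{\left(x \right)} + 27 t x \sin{\left(x \right)} - 36 t x \cos{\left(t \right)} \cos{\left(x \right)} + 108 t x \cos^{2}{\left(x \right)} + 3 t \cos^{2}{\left(t \right)} - 18 t \cos{\left(t \right)} \cos{\left(x \right)} + 9 t \cos{\left(t \right)} + 27 t \cos^{2}{\left(x \right)} - 27 t \cos{\left(x \right)} + 3 \sin{\left(x \right)} \cos^{2}{\left(t \right)} - 18 \sin{\left(x \right)} \cos{\left(t \right)} \cos{\left(x \right)} + 9 \sin{\left(x \right)} \cos{\left(t \right)} + 27 \sin{\left(x \right)} \cos^{2}{\left(x \right)} - 27 \sin{\left(x \right)} \cos{\left(x \right)} - 6 \cos^{2}{\left(t \right)} \cos{\left(x \right)} + 36 \cos{\left(t \right)} \cos^{2}{\left(x \right)} - 54 \cos^{3}{\left(x \right)}.
Matching coefficients of the independent functions:
(each divided by its leading coefficient; functions giving the same equation are listed together)
  [t \cos{\left(t \right)}]:  A B - 3 = 0
  [t \cos^{2}{\left(t \right)}]:  A B^{2} + 3 = 0
  [t \cos{\left(x \right)}, t x \sin{\left(x \right)}]:  A C + 9 = 0
  [t \cos^{2}{\left(x \right)}, t x \cos^{2}{\left(x \right)}, t x \sin{\left(x \right)} \cos{\left(x \right)}]:  A C^{2} + 27 = 0
  [t^{2} x]:  A^{2} - 9 = 0
  [t^{3} x^{2}]:  A^{3} + 27 = 0
  [\sin{\left(x \right)} \cos{\left(t \right)}]:  B C + 3 = 0
  [\sin{\left(x \right)} \cos^{2}{\left(t \right)}, \cos^{2}{\left(t \right)} \cos{\left(x \right)}]:  B^{2} C - 3 = 0
  [\sin{\left(x \right)} \cos{\left(x \right)}]:  C^{2} - 9 = 0
  [\sin{\left(x \right)} \cos^{2}{\left(x \right)}, \cos^{3}{\left(x \right)}]:  C^{3} - 27 = 0
  [\cos{\left(t \right)} \cos^{2}{\left(x \right)}, \sin{\left(x \right)} \cos{\left(t \right)} \cos{\left(x \right)}]:  B C^{2} + 9 = 0
  [t \cos{\left(t \right)} \cos{\left(x \right)}, t x \sin{\left(x \right)} \cos{\left(t \right)}, t x \cos{\left(t \right)} \cos{\left(x \right)}]:  A B C - 9 = 0
  [t^{2} x \cos{\left(t \right)}]:  A^{2} B + 9 = 0
  [t^{2} x \cos{\left(x \right)}, t^{2} x^{2} \sin{\left(x \right)}, t^{2} x^{2} \cos{\left(x \right)}]:  A^{2} C - 27 = 0
Solving: A = -3, B = -1, C = 3.
Check against the point condition:
  u(0, 0) = 2  ⟹  B + C = 2  ✓
Hence u(x, t) = - 3 t x - \cos{\left(t \right)} + 3 \cos{\left(x \right)}.

Answer: u(x, t) = - 3 t x - \cos{\left(t \right)} + 3 \cos{\left(x \right)}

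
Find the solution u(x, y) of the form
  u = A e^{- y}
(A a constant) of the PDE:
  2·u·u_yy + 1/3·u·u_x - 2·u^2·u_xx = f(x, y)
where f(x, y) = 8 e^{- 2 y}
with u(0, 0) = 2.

Substitute the ansatz u = A e^{- y} into the left-hand side.
Derivatives of the ansatz:
  u_yy = A e^{- y}
  u_x = 0
  u_xx = 0
Term by term:
  2·u·u_yy = 2 A^{2} e^{- 2 y}
  1/3·u·u_x = 0
  -2·u^2·u_xx = 0
So the left-hand side equals
  2 A^{2} e^{- 2 y}
This must equal f(x, y) = 8 e^{- 2 y} identically.
Matching coefficients of the independent functions:
  [e^{- 2 y}]:  2 A^{2} = 8
These equations allow (A) = (-2) or (2).
Impose the point condition(s):
  u(0, 0) = 2  ⟹  A = 2
Only A = 2 satisfies everything.
Hence u(x, y) = 2 e^{- y}.

Answer: u(x, y) = 2 e^{- y}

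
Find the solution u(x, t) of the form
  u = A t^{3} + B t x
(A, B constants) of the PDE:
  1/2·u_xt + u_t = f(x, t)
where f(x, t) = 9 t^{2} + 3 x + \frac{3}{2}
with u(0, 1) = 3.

Substitute the ansatz u = A t^{3} + B t x into the left-hand side.
Derivatives of the ansatz:
  u_xt = B
  u_t = 3 A t^{2} + B x
Term by term:
  1/2·u_xt = \frac{B}{2}
  u_t = 3 A t^{2} + B x
So the left-hand side equals
  3 A t^{2} + B x + \frac{B}{2}
This must equal f(x, t) = 9 t^{2} + 3 x + \frac{3}{2} identically.
Matching coefficients of the independent functions:
  [constant term]:  \frac{B}{2} = \frac{3}{2}
  [t^{2}]:  3 A = 9
  [x]:  B = 3
Solving: A = 3, B = 3.
Check against the point condition:
  u(0, 1) = 3  ⟹  A = 3  ✓
Hence u(x, t) = 3 t^{3} + 3 t x.

Answer: u(x, t) = 3 t^{3} + 3 t x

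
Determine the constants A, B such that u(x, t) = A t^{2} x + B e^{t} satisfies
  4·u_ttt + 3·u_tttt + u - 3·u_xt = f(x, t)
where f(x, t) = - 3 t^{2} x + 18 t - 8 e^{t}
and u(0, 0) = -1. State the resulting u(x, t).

Substitute the ansatz u = A t^{2} x + B e^{t} into the left-hand side.
Derivatives of the ansatz:
  u_ttt = B e^{t}
  u_tttt = B e^{t}
  u_xt = 2 A t
Term by term:
  4·u_ttt = 4 B e^{t}
  3·u_tttt = 3 B e^{t}
  u = A t^{2} x + B e^{t}
  -3·u_xt = - 6 A t
So the left-hand side equals
  A t^{2} x - 6 A t + 8 B e^{t}
This must equal f(x, t) = - 3 t^{2} x + 18 t - 8 e^{t} identically.
Matching coefficients of the independent functions:
  [t]:  - 6 A = 18
  [t^{2} x]:  A = -3
  [e^{t}]:  8 B = -8
Solving: A = -3, B = -1.
Check against the point condition:
  u(0, 0) = -1  ⟹  B = -1  ✓
Hence u(x, t) = - 3 t^{2} x - e^{t}.

Answer: u(x, t) = - 3 t^{2} x - e^{t}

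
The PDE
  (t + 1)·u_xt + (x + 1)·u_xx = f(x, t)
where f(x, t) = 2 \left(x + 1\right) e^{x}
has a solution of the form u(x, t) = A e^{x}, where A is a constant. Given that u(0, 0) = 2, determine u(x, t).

Substitute the ansatz u = A e^{x} into the left-hand side.
Derivatives of the ansatz:
  u_xt = 0
  u_xx = A e^{x}
Term by term:
  (t + 1)·u_xt = 0
  (x + 1)·u_xx = A x e^{x} + A e^{x}
So the left-hand side equals
  A x e^{x} + A e^{x}
This must equal f(x, t) identically; expanded, f = 2 x e^{x} + 2 e^{x}.
Matching coefficients of the independent functions:
  [x e^{x}, e^{x}]:  A = 2
Solving: A = 2.
Check against the point condition:
  u(0, 0) = 2  ⟹  A = 2  ✓
Hence u(x, t) = 2 e^{x}.

Answer: u(x, t) = 2 e^{x}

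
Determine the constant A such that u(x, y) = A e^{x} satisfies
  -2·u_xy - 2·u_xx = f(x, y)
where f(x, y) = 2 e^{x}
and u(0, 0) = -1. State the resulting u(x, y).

Answer: u(x, y) = - e^{x}

Derivation:
Substitute the ansatz u = A e^{x} into the left-hand side.
Derivatives of the ansatz:
  u_xy = 0
  u_xx = A e^{x}
Term by term:
  -2·u_xy = 0
  -2·u_xx = - 2 A e^{x}
So the left-hand side equals
  - 2 A e^{x}
This must equal f(x, y) = 2 e^{x} identically.
Matching coefficients of the independent functions:
  [e^{x}]:  - 2 A = 2
Solving: A = -1.
Check against the point condition:
  u(0, 0) = -1  ⟹  A = -1  ✓
Hence u(x, y) = - e^{x}.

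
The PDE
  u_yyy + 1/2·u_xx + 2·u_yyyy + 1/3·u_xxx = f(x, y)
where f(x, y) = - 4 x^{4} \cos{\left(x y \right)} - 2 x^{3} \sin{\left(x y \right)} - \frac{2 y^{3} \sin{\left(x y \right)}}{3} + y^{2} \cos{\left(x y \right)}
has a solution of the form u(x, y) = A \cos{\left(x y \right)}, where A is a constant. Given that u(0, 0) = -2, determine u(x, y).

Substitute the ansatz u = A \cos{\left(x y \right)} into the left-hand side.
Derivatives of the ansatz:
  u_yyy = A x^{3} \sin{\left(x y \right)}
  u_xx = - A y^{2} \cos{\left(x y \right)}
  u_yyyy = A x^{4} \cos{\left(x y \right)}
  u_xxx = A y^{3} \sin{\left(x y \right)}
Term by term:
  u_yyy = A x^{3} \sin{\left(x y \right)}
  1/2·u_xx = - \frac{A y^{2} \cos{\left(x y \right)}}{2}
  2·u_yyyy = 2 A x^{4} \cos{\left(x y \right)}
  1/3·u_xxx = \frac{A y^{3} \sin{\left(x y \right)}}{3}
So the left-hand side equals
  2 A x^{4} \cos{\left(x y \right)} + A x^{3} \sin{\left(x y \right)} + \frac{A y^{3} \sin{\left(x y \right)}}{3} - \frac{A y^{2} \cos{\left(x y \right)}}{2}
This must equal f(x, y) = - 4 x^{4} \cos{\left(x y \right)} - 2 x^{3} \sin{\left(x y \right)} - \frac{2 y^{3} \sin{\left(x y \right)}}{3} + y^{2} \cos{\left(x y \right)} identically.
Matching coefficients of the independent functions:
  [x^{3} \sin{\left(x y \right)}]:  A = -2
  [x^{4} \cos{\left(x y \right)}]:  2 A = -4
  [y^{2} \cos{\left(x y \right)}]:  - \frac{A}{2} = 1
  [y^{3} \sin{\left(x y \right)}]:  \frac{A}{3} = - \frac{2}{3}
Solving: A = -2.
Check against the point condition:
  u(0, 0) = -2  ⟹  A = -2  ✓
Hence u(x, y) = - 2 \cos{\left(x y \right)}.

Answer: u(x, y) = - 2 \cos{\left(x y \right)}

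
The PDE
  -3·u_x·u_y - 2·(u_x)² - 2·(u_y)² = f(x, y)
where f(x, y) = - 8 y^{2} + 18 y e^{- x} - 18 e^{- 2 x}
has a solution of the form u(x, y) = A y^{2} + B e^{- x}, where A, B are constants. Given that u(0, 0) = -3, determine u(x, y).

Answer: u(x, y) = - y^{2} - 3 e^{- x}

Derivation:
Substitute the ansatz u = A y^{2} + B e^{- x} into the left-hand side.
Derivatives of the ansatz:
  u_x = - B e^{- x}
  u_y = 2 A y
Term by term:
  -3·u_x·u_y = 6 A B y e^{- x}
  -2·(u_x)² = - 2 B^{2} e^{- 2 x}
  -2·(u_y)² = - 8 A^{2} y^{2}
So the left-hand side equals
  - 8 A^{2} y^{2} + 6 A B y e^{- x} - 2 B^{2} e^{- 2 x}
This must equal f(x, y) = - 8 y^{2} + 18 y e^{- x} - 18 e^{- 2 x} identically.
Matching coefficients of the independent functions:
  [y^{2}]:  - 8 A^{2} = -8
  [y e^{- x}]:  6 A B = 18
  [e^{- 2 x}]:  - 2 B^{2} = -18
These equations allow (A, B) = (-1, -3) or (1, 3).
Impose the point condition(s):
  u(0, 0) = -3  ⟹  B = -3
Only A = -1, B = -3 satisfies everything.
Hence u(x, y) = - y^{2} - 3 e^{- x}.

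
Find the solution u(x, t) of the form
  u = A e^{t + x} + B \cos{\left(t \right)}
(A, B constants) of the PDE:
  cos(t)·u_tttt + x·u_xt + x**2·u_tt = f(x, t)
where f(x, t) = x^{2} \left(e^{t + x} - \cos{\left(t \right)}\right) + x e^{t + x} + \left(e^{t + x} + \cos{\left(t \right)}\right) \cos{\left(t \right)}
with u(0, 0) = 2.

Substitute the ansatz u = A e^{t + x} + B \cos{\left(t \right)} into the left-hand side.
Derivatives of the ansatz:
  u_tttt = A e^{t} e^{x} + B \cos{\left(t \right)}
  u_xt = A e^{t} e^{x}
  u_tt = A e^{t} e^{x} - B \cos{\left(t \right)}
Term by term:
  cos(t)·u_tttt = A e^{t} e^{x} \cos{\left(t \right)} + B \cos^{2}{\left(t \right)}
  x·u_xt = A x e^{t} e^{x}
  x**2·u_tt = A x^{2} e^{t} e^{x} - B x^{2} \cos{\left(t \right)}
So the left-hand side equals
  A x^{2} e^{t} e^{x} + A x e^{t} e^{x} + A e^{t} e^{x} \cos{\left(t \right)} - B x^{2} \cos{\left(t \right)} + B \cos^{2}{\left(t \right)}
This must equal f(x, t) identically; expanded, f = x^{2} e^{t} e^{x} - x^{2} \cos{\left(t \right)} + x e^{t} e^{x} + e^{t} e^{x} \cos{\left(t \right)} + \cos^{2}{\left(t \right)}.
Matching coefficients of the independent functions:
  [x^{2} \cos{\left(t \right)}]:  - B = -1
  [x e^{t} e^{x}, x^{2} e^{t} e^{x}, e^{t} e^{x} \cos{\left(t \right)}]:  A = 1
  [\cos^{2}{\left(t \right)}]:  B = 1
Solving: A = 1, B = 1.
Check against the point condition:
  u(0, 0) = 2  ⟹  A + B = 2  ✓
Hence u(x, t) = e^{t + x} + \cos{\left(t \right)}.

Answer: u(x, t) = e^{t + x} + \cos{\left(t \right)}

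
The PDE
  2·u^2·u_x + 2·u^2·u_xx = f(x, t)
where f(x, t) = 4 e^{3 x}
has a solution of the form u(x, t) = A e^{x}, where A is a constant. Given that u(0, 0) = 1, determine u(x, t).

Substitute the ansatz u = A e^{x} into the left-hand side.
Derivatives of the ansatz:
  u_x = A e^{x}
  u_xx = A e^{x}
Term by term:
  2·u^2·u_x = 2 A^{3} e^{3 x}
  2·u^2·u_xx = 2 A^{3} e^{3 x}
So the left-hand side equals
  4 A^{3} e^{3 x}
This must equal f(x, t) = 4 e^{3 x} identically.
Matching coefficients of the independent functions:
  [e^{3 x}]:  4 A^{3} = 4
Solving: A = 1.
Check against the point condition:
  u(0, 0) = 1  ⟹  A = 1  ✓
Hence u(x, t) = e^{x}.

Answer: u(x, t) = e^{x}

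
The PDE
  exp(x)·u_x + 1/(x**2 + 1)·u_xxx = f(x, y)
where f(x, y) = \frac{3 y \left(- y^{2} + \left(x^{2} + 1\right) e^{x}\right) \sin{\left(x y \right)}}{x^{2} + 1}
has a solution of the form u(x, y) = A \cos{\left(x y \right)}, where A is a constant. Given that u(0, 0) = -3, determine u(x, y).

Answer: u(x, y) = - 3 \cos{\left(x y \right)}

Derivation:
Substitute the ansatz u = A \cos{\left(x y \right)} into the left-hand side.
Derivatives of the ansatz:
  u_x = - A y \sin{\left(x y \right)}
  u_xxx = A y^{3} \sin{\left(x y \right)}
Term by term:
  exp(x)·u_x = - A y e^{x} \sin{\left(x y \right)}
  1/(x**2 + 1)·u_xxx = \frac{A y^{3} \sin{\left(x y \right)}}{x^{2} + 1}
So the left-hand side equals
  \frac{A y^{3} \sin{\left(x y \right)}}{x^{2} + 1} - A y e^{x} \sin{\left(x y \right)}
This must equal f(x, y) identically; expanded, f = - \frac{3 y^{3} \sin{\left(x y \right)}}{x^{2} + 1} + 3 y e^{x} \sin{\left(x y \right)}.
Matching coefficients of the independent functions:
  [y e^{x} \sin{\left(x y \right)}]:  - A = 3
  [\frac{y^{3} \sin{\left(x y \right)}}{x^{2} + 1}]:  A = -3
Solving: A = -3.
Check against the point condition:
  u(0, 0) = -3  ⟹  A = -3  ✓
Hence u(x, y) = - 3 \cos{\left(x y \right)}.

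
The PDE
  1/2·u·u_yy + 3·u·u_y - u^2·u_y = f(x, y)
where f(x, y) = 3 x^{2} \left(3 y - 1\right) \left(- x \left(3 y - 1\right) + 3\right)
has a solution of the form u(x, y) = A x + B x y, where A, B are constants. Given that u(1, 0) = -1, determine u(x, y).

Substitute the ansatz u = A x + B x y into the left-hand side.
Derivatives of the ansatz:
  u_yy = 0
  u_y = B x
Term by term:
  1/2·u·u_yy = 0
  3·u·u_y = 3 A B x^{2} + 3 B^{2} x^{2} y
  -u^2·u_y = - A^{2} B x^{3} - 2 A B^{2} x^{3} y - B^{3} x^{3} y^{2}
So the left-hand side equals
  - A^{2} B x^{3} - 2 A B^{2} x^{3} y + 3 A B x^{2} - B^{3} x^{3} y^{2} + 3 B^{2} x^{2} y
This must equal f(x, y) identically; expanded, f = - 27 x^{3} y^{2} + 18 x^{3} y - 3 x^{3} + 27 x^{2} y - 9 x^{2}.
Matching coefficients of the independent functions:
  [x^{2}]:  3 A B = -9
  [x^{3}]:  - A^{2} B = -3
  [x^{2} y]:  3 B^{2} = 27
  [x^{3} y]:  - 2 A B^{2} = 18
  [x^{3} y^{2}]:  - B^{3} = -27
Solving: A = -1, B = 3.
Check against the point condition:
  u(1, 0) = -1  ⟹  A = -1  ✓
Hence u(x, y) = 3 x y - x.

Answer: u(x, y) = 3 x y - x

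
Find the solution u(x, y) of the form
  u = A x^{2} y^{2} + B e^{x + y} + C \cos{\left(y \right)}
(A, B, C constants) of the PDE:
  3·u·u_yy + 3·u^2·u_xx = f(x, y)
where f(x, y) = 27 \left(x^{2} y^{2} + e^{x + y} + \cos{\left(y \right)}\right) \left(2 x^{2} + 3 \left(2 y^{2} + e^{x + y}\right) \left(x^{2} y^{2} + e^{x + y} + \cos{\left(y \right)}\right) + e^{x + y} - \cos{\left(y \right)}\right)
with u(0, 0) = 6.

Substitute the ansatz u = A x^{2} y^{2} + B e^{x + y} + C \cos{\left(y \right)} into the left-hand side.
Derivatives of the ansatz:
  u_yy = 2 A x^{2} + B e^{x} e^{y} - C \cos{\left(y \right)}
  u_xx = 2 A y^{2} + B e^{x} e^{y}
Term by term:
  3·u·u_yy = 6 A^{2} x^{4} y^{2} + 3 A B x^{2} y^{2} e^{x} e^{y} + 6 A B x^{2} e^{x} e^{y} - 3 A C x^{2} y^{2} \cos{\left(y \right)} + 6 A C x^{2} \cos{\left(y \right)} + 3 B^{2} e^{2 x} e^{2 y} - 3 C^{2} \cos^{2}{\left(y \right)}
  3·u^2·u_xx = 6 A^{3} x^{4} y^{6} + 3 A^{2} B x^{4} y^{4} e^{x} e^{y} + 12 A^{2} B x^{2} y^{4} e^{x} e^{y} + 12 A^{2} C x^{2} y^{4} \cos{\left(y \right)} + 6 A B^{2} x^{2} y^{2} e^{2 x} e^{2 y} + 6 A B^{2} y^{2} e^{2 x} e^{2 y} + 6 A B C x^{2} y^{2} e^{x} e^{y} \cos{\left(y \right)} + 12 A B C y^{2} e^{x} e^{y} \cos{\left(y \right)} + 6 A C^{2} y^{2} \cos^{2}{\left(y \right)} + 3 B^{3} e^{3 x} e^{3 y} + 6 B^{2} C e^{2 x} e^{2 y} \cos{\left(y \right)} + 3 B C^{2} e^{x} e^{y} \cos^{2}{\left(y \right)}
So the left-hand side equals
  6 A^{3} x^{4} y^{6} + 3 A^{2} B x^{4} y^{4} e^{x} e^{y} + 12 A^{2} B x^{2} y^{4} e^{x} e^{y} + 12 A^{2} C x^{2} y^{4} \cos{\left(y \right)} + 6 A^{2} x^{4} y^{2} + 6 A B^{2} x^{2} y^{2} e^{2 x} e^{2 y} + 6 A B^{2} y^{2} e^{2 x} e^{2 y} + 6 A B C x^{2} y^{2} e^{x} e^{y} \cos{\left(y \right)} + 12 A B C y^{2} e^{x} e^{y} \cos{\left(y \right)} + 3 A B x^{2} y^{2} e^{x} e^{y} + 6 A B x^{2} e^{x} e^{y} + 6 A C^{2} y^{2} \cos^{2}{\left(y \right)} - 3 A C x^{2} y^{2} \cos{\left(y \right)} + 6 A C x^{2} \cos{\left(y \right)} + 3 B^{3} e^{3 x} e^{3 y} + 6 B^{2} C e^{2 x} e^{2 y} \cos{\left(y \right)} + 3 B^{2} e^{2 x} e^{2 y} + 3 B C^{2} e^{x} e^{y} \cos^{2}{\left(y \right)} - 3 C^{2} \cos^{2}{\left(y \right)}
This must equal f(x, y) identically; expanded, f = 162 x^{4} y^{6} + 81 x^{4} y^{4} e^{x} e^{y} + 54 x^{4} y^{2} + 324 x^{2} y^{4} e^{x} e^{y} + 324 x^{2} y^{4} \cos{\left(y \right)} + 162 x^{2} y^{2} e^{2 x} e^{2 y} + 162 x^{2} y^{2} e^{x} e^{y} \cos{\left(y \right)} + 27 x^{2} y^{2} e^{x} e^{y} - 27 x^{2} y^{2} \cos{\left(y \right)} + 54 x^{2} e^{x} e^{y} + 54 x^{2} \cos{\left(y \right)} + 162 y^{2} e^{2 x} e^{2 y} + 324 y^{2} e^{x} e^{y} \cos{\left(y \right)} + 162 y^{2} \cos^{2}{\left(y \right)} + 81 e^{3 x} e^{3 y} + 162 e^{2 x} e^{2 y} \cos{\left(y \right)} + 27 e^{2 x} e^{2 y} + 81 e^{x} e^{y} \cos^{2}{\left(y \right)} - 27 \cos^{2}{\left(y \right)}.
Matching coefficients of the independent functions:
(each divided by its leading coefficient; functions giving the same equation are listed together)
  [x^{2} \cos{\left(y \right)}, x^{2} y^{2} \cos{\left(y \right)}]:  A C - 9 = 0
  [x^{4} y^{2}]:  A^{2} - 9 = 0
  [x^{4} y^{6}]:  A^{3} - 27 = 0
  [y^{2} \cos^{2}{\left(y \right)}]:  A C^{2} - 27 = 0
  [e^{2 x} e^{2 y}]:  B^{2} - 9 = 0
  [e^{3 x} e^{3 y}]:  B^{3} - 27 = 0
  [x^{2} y^{4} \cos{\left(y \right)}]:  A^{2} C - 27 = 0
  [x^{2} e^{x} e^{y}, x^{2} y^{2} e^{x} e^{y}]:  A B - 9 = 0
  [y^{2} e^{2 x} e^{2 y}, x^{2} y^{2} e^{2 x} e^{2 y}]:  A B^{2} - 27 = 0
  [e^{x} e^{y} \cos^{2}{\left(y \right)}]:  B C^{2} - 27 = 0
  [e^{2 x} e^{2 y} \cos{\left(y \right)}]:  B^{2} C - 27 = 0
  [x^{2} y^{4} e^{x} e^{y}, x^{4} y^{4} e^{x} e^{y}]:  A^{2} B - 27 = 0
  [y^{2} e^{x} e^{y} \cos{\left(y \right)}, x^{2} y^{2} e^{x} e^{y} \cos{\left(y \right)}]:  A B C - 27 = 0
  [\cos^{2}{\left(y \right)}]:  C^{2} - 9 = 0
Solving: A = 3, B = 3, C = 3.
Check against the point condition:
  u(0, 0) = 6  ⟹  B + C = 6  ✓
Hence u(x, y) = 3 x^{2} y^{2} + 3 e^{x + y} + 3 \cos{\left(y \right)}.

Answer: u(x, y) = 3 x^{2} y^{2} + 3 e^{x + y} + 3 \cos{\left(y \right)}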